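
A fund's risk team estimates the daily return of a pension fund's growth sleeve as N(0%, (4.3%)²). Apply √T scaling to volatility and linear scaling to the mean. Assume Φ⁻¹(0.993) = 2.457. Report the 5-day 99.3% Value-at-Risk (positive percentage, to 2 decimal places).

σ_{5d} = 4.3% × √5 = 9.615%.
VaR = 2.457 × 9.615% = 23.624%.

23.62%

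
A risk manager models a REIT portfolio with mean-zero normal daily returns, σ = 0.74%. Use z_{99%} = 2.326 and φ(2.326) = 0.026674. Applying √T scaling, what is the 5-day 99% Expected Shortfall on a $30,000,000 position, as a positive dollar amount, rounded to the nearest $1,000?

σ_{5d} = 0.74% × √5 = 1.655%.
ES multiplier = φ(z)/(1−α) = 0.026674/0.01 = 2.667.
ES = 1.655% × 2.667 = 4.414%; on $30,000,000: $1,324,200.

$1,324,000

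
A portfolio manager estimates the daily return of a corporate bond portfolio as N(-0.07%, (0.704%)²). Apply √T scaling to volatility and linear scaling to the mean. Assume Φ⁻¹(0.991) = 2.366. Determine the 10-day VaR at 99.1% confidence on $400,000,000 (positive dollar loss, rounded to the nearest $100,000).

$23,900,000

σ_{10d} = 0.704% × √10 = 2.226%; μ_{10d} = 10 × -0.07% = -0.700%.
VaR = −(-0.700%) + 2.366 × 2.226% = 5.967%.
On $400,000,000: 0.05967 × $400,000,000 = $23,868,000.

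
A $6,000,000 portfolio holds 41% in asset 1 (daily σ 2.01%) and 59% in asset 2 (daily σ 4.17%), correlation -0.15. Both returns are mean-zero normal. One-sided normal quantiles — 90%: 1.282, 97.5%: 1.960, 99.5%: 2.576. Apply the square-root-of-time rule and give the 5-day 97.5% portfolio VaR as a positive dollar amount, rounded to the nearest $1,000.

$651,000

σ_p = √(0.41²·2.01² + 0.59²·4.17² + 2·-0.15·0.41·0.59·2.01·4.17) = 2.475%.
σ_{5d} = 2.475% × √5 = 5.534%.
VaR = 1.960 × 5.534% = 10.847%; on $6,000,000 that is $650,820.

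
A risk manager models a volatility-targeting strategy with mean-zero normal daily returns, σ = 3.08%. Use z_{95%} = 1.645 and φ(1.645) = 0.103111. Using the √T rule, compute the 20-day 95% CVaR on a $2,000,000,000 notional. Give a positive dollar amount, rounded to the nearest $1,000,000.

$568,000,000

σ_{20d} = 3.08% × √20 = 13.774%.
ES multiplier = φ(z)/(1−α) = 0.103111/0.05 = 2.062.
ES = 13.774% × 2.062 = 28.402%; on $2,000,000,000: $568,040,000.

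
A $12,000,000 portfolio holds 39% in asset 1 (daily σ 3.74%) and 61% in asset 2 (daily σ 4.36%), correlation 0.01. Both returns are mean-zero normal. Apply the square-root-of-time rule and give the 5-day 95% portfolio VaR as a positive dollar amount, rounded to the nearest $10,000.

$1,340,000

σ_p = √(0.39²·3.74² + 0.61²·4.36² + 2·0.01·0.39·0.61·3.74·4.36) = 3.046%.
σ_{5d} = 3.046% × √5 = 6.811%.
z(95%) = 1.645.
VaR = 1.645 × 6.811% = 11.204%; on $12,000,000 that is $1,344,480.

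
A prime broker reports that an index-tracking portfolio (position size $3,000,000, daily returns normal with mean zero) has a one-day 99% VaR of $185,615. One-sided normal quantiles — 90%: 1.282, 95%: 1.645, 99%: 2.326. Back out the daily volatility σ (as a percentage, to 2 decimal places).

VaR as a fraction: $185,615 / $3,000,000 = 6.187%.
σ = VaR / z = 6.187% / 2.326 = 2.660%.

2.66%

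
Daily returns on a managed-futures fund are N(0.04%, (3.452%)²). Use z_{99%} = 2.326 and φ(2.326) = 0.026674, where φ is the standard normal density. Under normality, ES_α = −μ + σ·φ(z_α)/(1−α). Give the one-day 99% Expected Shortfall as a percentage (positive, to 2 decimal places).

9.17%

Tail multiplier: φ(z)/(1−α) = 0.026674 / 0.01 = 2.667.
ES = −(0.04%) + 3.452% × 2.667 = 9.166%.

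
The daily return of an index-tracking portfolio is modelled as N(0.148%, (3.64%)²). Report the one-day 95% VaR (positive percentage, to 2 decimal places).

5.84%

At 95% one-sided, z = 1.645.
VaR = −μ + z·σ = −(0.148%) + 1.645 × 3.64% = 5.840%.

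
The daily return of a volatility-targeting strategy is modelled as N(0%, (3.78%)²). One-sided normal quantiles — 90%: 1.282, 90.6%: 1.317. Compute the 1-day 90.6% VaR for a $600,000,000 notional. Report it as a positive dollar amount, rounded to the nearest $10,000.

VaR = z·σ = 1.317 × 3.78% = 4.978%.
On $600,000,000: 0.04978 × $600,000,000 = $29,868,000.

$29,870,000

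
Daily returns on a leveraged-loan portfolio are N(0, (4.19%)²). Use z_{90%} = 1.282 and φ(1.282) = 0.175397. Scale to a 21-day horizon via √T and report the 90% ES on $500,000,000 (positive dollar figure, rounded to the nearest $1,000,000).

σ_{21d} = 4.19% × √21 = 19.201%.
ES multiplier = φ(z)/(1−α) = 0.175397/0.1 = 1.754.
ES = 19.201% × 1.754 = 33.679%; on $500,000,000: $168,395,000.

$168,000,000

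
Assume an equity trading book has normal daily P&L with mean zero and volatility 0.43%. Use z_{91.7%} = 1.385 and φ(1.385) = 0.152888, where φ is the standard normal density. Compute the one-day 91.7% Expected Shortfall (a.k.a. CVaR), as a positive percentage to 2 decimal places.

0.79%

Tail multiplier: φ(z)/(1−α) = 0.152888 / 0.083 = 1.842.
ES = 0.43% × 1.842 = 0.792%.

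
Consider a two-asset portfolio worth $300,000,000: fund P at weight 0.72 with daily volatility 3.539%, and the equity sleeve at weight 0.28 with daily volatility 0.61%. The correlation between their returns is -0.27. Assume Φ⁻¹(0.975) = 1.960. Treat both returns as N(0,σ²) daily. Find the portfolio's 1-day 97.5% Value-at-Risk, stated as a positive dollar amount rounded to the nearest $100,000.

σ_p² = 0.72²·3.539² + 0.28²·0.61² + 2·-0.27·0.72·0.28·3.539·0.61 = 6.2869 (%²).
σ_p = √6.2869 = 2.507%.
VaR = 1.960 × 2.507% = 4.914%; on $300,000,000 that is $14,742,000.

$14,700,000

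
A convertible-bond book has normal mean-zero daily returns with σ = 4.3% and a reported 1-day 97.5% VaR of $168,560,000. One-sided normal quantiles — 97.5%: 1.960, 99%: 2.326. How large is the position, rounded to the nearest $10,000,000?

VaR as a fraction of value: z·σ = 1.960 × 4.3% = 8.428%.
Position = $168,560,000 / 0.08428 = $2,000,000,000.

$2,000,000,000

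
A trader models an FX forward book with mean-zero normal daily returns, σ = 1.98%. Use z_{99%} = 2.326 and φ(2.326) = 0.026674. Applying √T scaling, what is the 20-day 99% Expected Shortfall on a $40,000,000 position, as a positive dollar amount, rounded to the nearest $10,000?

σ_{20d} = 1.98% × √20 = 8.855%.
ES multiplier = φ(z)/(1−α) = 0.026674/0.01 = 2.667.
ES = 8.855% × 2.667 = 23.616%; on $40,000,000: $9,446,400.

$9,450,000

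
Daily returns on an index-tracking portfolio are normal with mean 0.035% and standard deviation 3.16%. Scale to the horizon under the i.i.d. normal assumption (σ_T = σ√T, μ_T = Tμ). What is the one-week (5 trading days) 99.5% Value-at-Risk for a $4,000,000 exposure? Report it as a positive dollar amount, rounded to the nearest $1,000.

$721,000

At 99.5%, z = 2.576.
σ_{5d} = 3.16% × √5 = 7.066%; μ_{5d} = 5 × 0.035% = 0.175%.
VaR = −(0.175%) + 2.576 × 7.066% = 18.027%.
On $4,000,000: 0.18027 × $4,000,000 = $721,080.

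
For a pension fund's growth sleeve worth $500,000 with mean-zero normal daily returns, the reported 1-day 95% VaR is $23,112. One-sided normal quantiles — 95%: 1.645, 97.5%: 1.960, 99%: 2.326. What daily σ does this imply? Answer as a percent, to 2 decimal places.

2.81%

VaR as a fraction: $23,112 / $500,000 = 4.622%.
σ = VaR / z = 4.622% / 1.645 = 2.810%.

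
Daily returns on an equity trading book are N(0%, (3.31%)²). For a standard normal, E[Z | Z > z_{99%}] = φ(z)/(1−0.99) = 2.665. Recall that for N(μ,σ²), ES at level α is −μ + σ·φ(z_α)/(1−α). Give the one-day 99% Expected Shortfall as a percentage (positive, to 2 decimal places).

ES = 3.31% × 2.665 = 8.821%.

8.82%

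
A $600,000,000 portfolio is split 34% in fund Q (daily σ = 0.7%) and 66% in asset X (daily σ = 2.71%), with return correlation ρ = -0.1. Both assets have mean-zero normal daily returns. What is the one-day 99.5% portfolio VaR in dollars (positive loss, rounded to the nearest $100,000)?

σ_p² = 0.34²·0.7² + 0.66²·2.71² + 2·-0.1·0.34·0.66·0.7·2.71 = 3.1706 (%²).
σ_p = √3.1706 = 1.781%.
At 99.5%, z = 2.576.
VaR = 2.576 × 1.781% = 4.588%; on $600,000,000 that is $27,528,000.

$27,500,000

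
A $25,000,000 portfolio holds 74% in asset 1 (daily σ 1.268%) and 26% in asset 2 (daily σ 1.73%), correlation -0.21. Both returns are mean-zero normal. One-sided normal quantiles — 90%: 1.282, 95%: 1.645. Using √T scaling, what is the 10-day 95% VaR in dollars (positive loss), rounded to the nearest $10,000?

$1,240,000

σ_p = √(0.74²·1.268² + 0.26²·1.73² + 2·-0.21·0.74·0.26·1.268·1.73) = 0.952%.
σ_{10d} = 0.952% × √10 = 3.010%.
VaR = 1.645 × 3.010% = 4.951%; on $25,000,000 that is $1,237,750.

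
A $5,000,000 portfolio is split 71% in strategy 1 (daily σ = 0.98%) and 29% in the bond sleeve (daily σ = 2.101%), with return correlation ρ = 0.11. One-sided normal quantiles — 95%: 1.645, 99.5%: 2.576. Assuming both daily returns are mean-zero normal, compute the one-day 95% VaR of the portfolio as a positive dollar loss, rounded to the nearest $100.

σ_p² = 0.71²·0.98² + 0.29²·2.101² + 2·0.11·0.71·0.29·0.98·2.101 = 0.9486 (%²).
σ_p = √0.9486 = 0.974%.
VaR = 1.645 × 0.974% = 1.602%; on $5,000,000 that is $80,100.

$80,100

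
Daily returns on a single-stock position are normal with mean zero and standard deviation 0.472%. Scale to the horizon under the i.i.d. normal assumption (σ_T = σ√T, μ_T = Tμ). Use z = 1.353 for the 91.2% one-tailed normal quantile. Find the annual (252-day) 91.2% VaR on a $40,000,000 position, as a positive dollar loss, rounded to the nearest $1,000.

σ_{252d} = 0.472% × √252 = 7.493%.
VaR = 1.353 × 7.493% = 10.138%.
On $40,000,000: 0.10138 × $40,000,000 = $4,055,200.

$4,055,000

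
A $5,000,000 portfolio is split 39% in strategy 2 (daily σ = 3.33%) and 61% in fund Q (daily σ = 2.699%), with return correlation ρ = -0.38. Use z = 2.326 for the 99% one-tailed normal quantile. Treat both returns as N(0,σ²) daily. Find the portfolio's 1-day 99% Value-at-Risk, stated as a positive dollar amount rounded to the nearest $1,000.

σ_p² = 0.39²·3.33² + 0.61²·2.699² + 2·-0.38·0.39·0.61·3.33·2.699 = 2.7722 (%²).
σ_p = √2.7722 = 1.665%.
VaR = 2.326 × 1.665% = 3.873%; on $5,000,000 that is $193,650.

$194,000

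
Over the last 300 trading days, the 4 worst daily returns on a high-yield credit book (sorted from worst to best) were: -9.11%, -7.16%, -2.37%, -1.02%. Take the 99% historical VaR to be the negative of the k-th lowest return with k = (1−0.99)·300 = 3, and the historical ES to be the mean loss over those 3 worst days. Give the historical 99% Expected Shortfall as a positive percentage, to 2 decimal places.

6.21%

The 3 worst returns sum to -18.64%.
ES = −(-18.64%) / 3 = 6.2133…% ≈ 6.21%.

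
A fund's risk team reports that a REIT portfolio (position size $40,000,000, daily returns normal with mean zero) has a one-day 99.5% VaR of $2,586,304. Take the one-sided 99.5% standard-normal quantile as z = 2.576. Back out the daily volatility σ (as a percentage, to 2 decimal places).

VaR as a fraction: $2,586,304 / $40,000,000 = 6.466%.
σ = VaR / z = 6.466% / 2.576 = 2.510%.

2.51%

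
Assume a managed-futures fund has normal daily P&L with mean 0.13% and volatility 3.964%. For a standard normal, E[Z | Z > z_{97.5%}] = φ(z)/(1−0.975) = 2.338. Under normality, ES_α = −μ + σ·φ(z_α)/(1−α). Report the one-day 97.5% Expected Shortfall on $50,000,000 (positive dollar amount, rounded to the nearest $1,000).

ES = −(0.13%) + 3.964% × 2.338 = 9.138%.
On $50,000,000: 0.09138 × $50,000,000 = $4,569,000.

$4,569,000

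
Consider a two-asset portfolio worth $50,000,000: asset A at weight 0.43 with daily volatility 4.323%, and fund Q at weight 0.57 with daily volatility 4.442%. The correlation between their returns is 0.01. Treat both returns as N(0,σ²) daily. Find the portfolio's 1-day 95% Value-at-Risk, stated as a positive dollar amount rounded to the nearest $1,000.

σ_p² = 0.43²·4.323² + 0.57²·4.442² + 2·0.01·0.43·0.57·4.323·4.442 = 9.9603 (%²).
σ_p = √9.9603 = 3.156%.
At 95%, z = 1.645.
VaR = 1.645 × 3.156% = 5.192%; on $50,000,000 that is $2,596,000.

$2,596,000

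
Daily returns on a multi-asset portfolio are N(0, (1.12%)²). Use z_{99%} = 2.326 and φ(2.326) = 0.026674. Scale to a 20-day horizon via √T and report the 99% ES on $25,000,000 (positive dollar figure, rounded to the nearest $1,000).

$3,340,000

σ_{20d} = 1.12% × √20 = 5.009%.
ES multiplier = φ(z)/(1−α) = 0.026674/0.01 = 2.667.
ES = 5.009% × 2.667 = 13.359%; on $25,000,000: $3,339,750.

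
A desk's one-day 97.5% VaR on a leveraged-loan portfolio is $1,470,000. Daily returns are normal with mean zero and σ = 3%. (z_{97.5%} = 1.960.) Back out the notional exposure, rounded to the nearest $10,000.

$25,000,000

VaR as a fraction of value: z·σ = 1.960 × 3% = 5.88%.
Position = $1,470,000 / 0.0588 = $25,000,000.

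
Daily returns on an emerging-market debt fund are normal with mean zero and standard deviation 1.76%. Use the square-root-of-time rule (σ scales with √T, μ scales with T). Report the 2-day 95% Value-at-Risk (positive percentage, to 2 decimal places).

4.09%

At 95%, z = 1.645.
σ_{2d} = 1.76% × √2 = 2.489%.
VaR = 1.645 × 2.489% = 4.094%.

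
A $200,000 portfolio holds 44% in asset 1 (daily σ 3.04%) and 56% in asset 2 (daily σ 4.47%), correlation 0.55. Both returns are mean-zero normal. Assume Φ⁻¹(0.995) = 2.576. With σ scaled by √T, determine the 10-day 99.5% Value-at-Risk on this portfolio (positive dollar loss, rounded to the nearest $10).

$55,820

σ_p = √(0.44²·3.04² + 0.56²·4.47² + 2·0.55·0.44·0.56·3.04·4.47) = 3.426%.
σ_{10d} = 3.426% × √10 = 10.834%.
VaR = 2.576 × 10.834% = 27.908%; on $200,000 that is $55,816.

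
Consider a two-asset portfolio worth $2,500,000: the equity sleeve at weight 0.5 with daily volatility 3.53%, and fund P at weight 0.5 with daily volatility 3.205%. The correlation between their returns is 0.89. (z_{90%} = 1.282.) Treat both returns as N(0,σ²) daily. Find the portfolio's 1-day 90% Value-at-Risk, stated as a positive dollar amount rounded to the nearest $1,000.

$105,000

σ_p² = 0.5²·3.53² + 0.5²·3.205² + 2·0.89·0.5·0.5·3.53·3.205 = 10.7178 (%²).
σ_p = √10.7178 = 3.274%.
VaR = 1.282 × 3.274% = 4.197%; on $2,500,000 that is $104,925.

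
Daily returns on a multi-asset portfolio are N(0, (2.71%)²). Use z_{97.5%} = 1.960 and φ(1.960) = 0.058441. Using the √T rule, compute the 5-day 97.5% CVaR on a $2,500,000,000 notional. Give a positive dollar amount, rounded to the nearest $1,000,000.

$354,000,000

σ_{5d} = 2.71% × √5 = 6.060%.
ES multiplier = φ(z)/(1−α) = 0.058441/0.025 = 2.338.
ES = 6.060% × 2.338 = 14.168%; on $2,500,000,000: $354,200,000.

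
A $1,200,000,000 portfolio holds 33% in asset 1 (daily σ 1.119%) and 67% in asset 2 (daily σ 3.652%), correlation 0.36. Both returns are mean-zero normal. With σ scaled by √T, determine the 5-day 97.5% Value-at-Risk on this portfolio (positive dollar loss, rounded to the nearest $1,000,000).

σ_p = √(0.33²·1.119² + 0.67²·3.652² + 2·0.36·0.33·0.67·1.119·3.652) = 2.603%.
σ_{5d} = 2.603% × √5 = 5.820%.
z(97.5%) = 1.960.
VaR = 1.960 × 5.820% = 11.407%; on $1,200,000,000 that is $136,884,000.

$137,000,000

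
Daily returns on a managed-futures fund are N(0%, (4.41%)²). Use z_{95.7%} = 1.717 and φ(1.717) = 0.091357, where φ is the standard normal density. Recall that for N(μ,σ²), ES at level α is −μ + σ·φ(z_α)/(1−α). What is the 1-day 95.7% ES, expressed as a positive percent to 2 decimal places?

Tail multiplier: φ(z)/(1−α) = 0.091357 / 0.043 = 2.125.
ES = 4.41% × 2.125 = 9.371%.

9.37%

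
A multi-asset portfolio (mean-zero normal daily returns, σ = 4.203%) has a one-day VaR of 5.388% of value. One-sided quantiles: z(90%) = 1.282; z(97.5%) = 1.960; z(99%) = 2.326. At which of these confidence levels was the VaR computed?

90%

Implied z = VaR/σ = 5.388 / 4.203 = 1.282.
This matches z(90%) = 1.282.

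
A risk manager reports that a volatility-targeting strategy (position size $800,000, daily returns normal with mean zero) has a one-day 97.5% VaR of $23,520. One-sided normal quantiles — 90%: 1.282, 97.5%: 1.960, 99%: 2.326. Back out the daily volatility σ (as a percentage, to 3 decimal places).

VaR as a fraction: $23,520 / $800,000 = 2.940%.
σ = VaR / z = 2.940% / 1.960 = 1.500%.

1.500%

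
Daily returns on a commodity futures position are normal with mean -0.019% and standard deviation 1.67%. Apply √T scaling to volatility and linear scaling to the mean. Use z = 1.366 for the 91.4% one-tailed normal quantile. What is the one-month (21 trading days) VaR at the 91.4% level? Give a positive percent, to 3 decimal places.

σ_{21d} = 1.67% × √21 = 7.653%; μ_{21d} = 21 × -0.019% = -0.399%.
VaR = −(-0.399%) + 1.366 × 7.653% = 10.853%.

10.853%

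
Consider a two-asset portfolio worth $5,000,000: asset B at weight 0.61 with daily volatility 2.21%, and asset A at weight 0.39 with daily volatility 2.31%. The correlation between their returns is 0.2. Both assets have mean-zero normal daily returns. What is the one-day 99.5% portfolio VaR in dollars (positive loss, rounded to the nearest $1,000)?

$227,000

σ_p² = 0.61²·2.21² + 0.39²·2.31² + 2·0.2·0.61·0.39·2.21·2.31 = 3.1148 (%²).
σ_p = √3.1148 = 1.765%.
At 99.5%, z = 2.576.
VaR = 2.576 × 1.765% = 4.547%; on $5,000,000 that is $227,350.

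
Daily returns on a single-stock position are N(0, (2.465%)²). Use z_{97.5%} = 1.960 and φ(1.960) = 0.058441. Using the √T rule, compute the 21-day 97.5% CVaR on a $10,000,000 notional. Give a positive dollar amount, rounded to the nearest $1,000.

$2,641,000

σ_{21d} = 2.465% × √21 = 11.296%.
ES multiplier = φ(z)/(1−α) = 0.058441/0.025 = 2.338.
ES = 11.296% × 2.338 = 26.410%; on $10,000,000: $2,641,000.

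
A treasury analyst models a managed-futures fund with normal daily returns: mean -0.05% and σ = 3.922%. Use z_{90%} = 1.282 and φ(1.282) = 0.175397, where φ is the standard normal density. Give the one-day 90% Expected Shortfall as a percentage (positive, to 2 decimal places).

Tail multiplier: φ(z)/(1−α) = 0.175397 / 0.1 = 1.754.
ES = −(-0.05%) + 3.922% × 1.754 = 6.929%.

6.93%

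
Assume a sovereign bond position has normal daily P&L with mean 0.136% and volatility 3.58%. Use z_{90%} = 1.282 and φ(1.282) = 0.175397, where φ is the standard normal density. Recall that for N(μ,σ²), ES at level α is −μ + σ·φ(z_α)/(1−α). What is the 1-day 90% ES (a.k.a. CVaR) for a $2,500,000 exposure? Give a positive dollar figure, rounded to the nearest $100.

$153,600

Tail multiplier: φ(z)/(1−α) = 0.175397 / 0.1 = 1.754.
ES = −(0.136%) + 3.58% × 1.754 = 6.143%.
On $2,500,000: 0.06143 × $2,500,000 = $153,575.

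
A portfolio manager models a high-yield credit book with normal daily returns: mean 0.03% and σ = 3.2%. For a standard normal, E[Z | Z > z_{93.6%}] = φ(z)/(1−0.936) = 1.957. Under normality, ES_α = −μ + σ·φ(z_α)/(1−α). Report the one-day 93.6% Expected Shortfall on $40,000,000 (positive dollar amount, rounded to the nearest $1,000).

$2,493,000

ES = −(0.03%) + 3.2% × 1.957 = 6.232%.
On $40,000,000: 0.06232 × $40,000,000 = $2,492,800.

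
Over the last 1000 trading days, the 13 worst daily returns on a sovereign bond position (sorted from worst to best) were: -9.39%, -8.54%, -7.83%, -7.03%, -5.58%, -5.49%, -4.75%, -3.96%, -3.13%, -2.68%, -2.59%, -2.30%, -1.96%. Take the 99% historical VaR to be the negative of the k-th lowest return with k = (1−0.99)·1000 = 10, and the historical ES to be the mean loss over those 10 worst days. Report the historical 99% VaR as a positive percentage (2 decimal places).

2.68%

k = 10; the 10th lowest return is -2.68%, so VaR = 2.68%.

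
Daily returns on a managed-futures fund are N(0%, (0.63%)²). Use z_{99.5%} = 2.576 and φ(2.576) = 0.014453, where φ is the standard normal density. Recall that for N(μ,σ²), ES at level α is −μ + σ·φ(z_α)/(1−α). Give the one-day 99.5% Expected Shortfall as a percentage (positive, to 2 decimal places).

Tail multiplier: φ(z)/(1−α) = 0.014453 / 0.005 = 2.891.
ES = 0.63% × 2.891 = 1.821%.

1.82%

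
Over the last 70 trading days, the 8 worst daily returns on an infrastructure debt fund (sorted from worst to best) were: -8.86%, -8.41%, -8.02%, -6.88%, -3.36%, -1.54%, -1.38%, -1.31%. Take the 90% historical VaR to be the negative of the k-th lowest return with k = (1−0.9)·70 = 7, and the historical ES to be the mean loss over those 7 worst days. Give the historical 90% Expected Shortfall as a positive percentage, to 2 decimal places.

The 7 worst returns sum to -38.45%.
ES = −(-38.45%) / 7 = 5.4928…% ≈ 5.49%.

5.49%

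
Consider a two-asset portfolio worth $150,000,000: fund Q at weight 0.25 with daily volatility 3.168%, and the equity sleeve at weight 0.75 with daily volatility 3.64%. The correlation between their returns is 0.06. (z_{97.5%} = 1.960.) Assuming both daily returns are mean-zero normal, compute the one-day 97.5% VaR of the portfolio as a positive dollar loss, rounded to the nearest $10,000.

$8,490,000

σ_p² = 0.25²·3.168² + 0.75²·3.64² + 2·0.06·0.25·0.75·3.168·3.64 = 8.3396 (%²).
σ_p = √8.3396 = 2.888%.
VaR = 1.960 × 2.888% = 5.660%; on $150,000,000 that is $8,490,000.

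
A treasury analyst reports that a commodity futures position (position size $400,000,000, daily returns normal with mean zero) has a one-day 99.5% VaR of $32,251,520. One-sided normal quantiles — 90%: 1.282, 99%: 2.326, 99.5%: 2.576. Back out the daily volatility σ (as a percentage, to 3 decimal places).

3.130%

VaR as a fraction: $32,251,520 / $400,000,000 = 8.063%.
σ = VaR / z = 8.063% / 2.576 = 3.130%.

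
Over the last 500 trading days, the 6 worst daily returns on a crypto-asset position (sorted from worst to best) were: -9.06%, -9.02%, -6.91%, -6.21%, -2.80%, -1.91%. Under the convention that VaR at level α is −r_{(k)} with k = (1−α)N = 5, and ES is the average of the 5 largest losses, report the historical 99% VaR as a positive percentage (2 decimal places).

k = 5; the 5th lowest return is -2.80%, so VaR = 2.80%.

2.80%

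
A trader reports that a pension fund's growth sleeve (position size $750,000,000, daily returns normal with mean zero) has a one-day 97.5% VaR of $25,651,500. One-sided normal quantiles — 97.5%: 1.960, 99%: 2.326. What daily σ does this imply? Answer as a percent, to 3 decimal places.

VaR as a fraction: $25,651,500 / $750,000,000 = 3.420%.
σ = VaR / z = 3.420% / 1.960 = 1.745%.

1.745%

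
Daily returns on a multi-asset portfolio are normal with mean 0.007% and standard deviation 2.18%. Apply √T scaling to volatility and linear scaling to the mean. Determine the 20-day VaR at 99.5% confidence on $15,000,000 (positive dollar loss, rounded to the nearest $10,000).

$3,750,000

At 99.5%, z = 2.576.
σ_{20d} = 2.18% × √20 = 9.749%; μ_{20d} = 20 × 0.007% = 0.140%.
VaR = −(0.140%) + 2.576 × 9.749% = 24.973%.
On $15,000,000: 0.24973 × $15,000,000 = $3,745,950.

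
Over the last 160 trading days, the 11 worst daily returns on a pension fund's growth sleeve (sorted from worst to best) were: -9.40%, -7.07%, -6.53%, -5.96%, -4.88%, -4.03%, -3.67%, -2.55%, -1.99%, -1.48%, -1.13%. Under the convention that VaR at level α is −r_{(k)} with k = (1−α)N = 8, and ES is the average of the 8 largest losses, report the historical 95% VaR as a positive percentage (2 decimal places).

2.55%

k = 8; the 8th lowest return is -2.55%, so VaR = 2.55%.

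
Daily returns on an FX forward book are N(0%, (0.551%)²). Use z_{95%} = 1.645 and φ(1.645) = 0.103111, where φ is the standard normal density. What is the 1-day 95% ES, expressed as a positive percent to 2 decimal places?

Tail multiplier: φ(z)/(1−α) = 0.103111 / 0.05 = 2.062.
ES = 0.551% × 2.062 = 1.136%.

1.14%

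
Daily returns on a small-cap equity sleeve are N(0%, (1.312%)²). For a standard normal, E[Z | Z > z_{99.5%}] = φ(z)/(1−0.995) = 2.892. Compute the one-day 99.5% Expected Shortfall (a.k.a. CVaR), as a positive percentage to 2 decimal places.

3.79%

ES = 1.312% × 2.892 = 3.794%.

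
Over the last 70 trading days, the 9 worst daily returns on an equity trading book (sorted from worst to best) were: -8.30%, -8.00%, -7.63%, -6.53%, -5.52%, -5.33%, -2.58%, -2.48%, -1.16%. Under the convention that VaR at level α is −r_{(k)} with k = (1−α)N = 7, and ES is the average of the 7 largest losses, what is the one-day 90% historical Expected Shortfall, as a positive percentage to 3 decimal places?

The 7 worst returns sum to -43.89%.
ES = −(-43.89%) / 7 = 6.27% ≈ 6.270%.

6.270%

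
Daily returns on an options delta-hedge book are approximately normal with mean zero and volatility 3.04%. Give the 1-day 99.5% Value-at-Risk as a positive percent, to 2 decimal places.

At 99.5% one-sided, z = 2.576.
VaR = z·σ = 2.576 × 3.04% = 7.831%.

7.83%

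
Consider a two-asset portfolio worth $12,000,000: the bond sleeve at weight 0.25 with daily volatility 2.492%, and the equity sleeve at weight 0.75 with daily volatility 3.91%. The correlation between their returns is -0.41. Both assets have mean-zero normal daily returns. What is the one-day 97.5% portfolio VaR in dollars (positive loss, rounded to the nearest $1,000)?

σ_p² = 0.25²·2.492² + 0.75²·3.91² + 2·-0.41·0.25·0.75·2.492·3.91 = 7.4896 (%²).
σ_p = √7.4896 = 2.737%.
At 97.5%, z = 1.960.
VaR = 1.960 × 2.737% = 5.365%; on $12,000,000 that is $643,800.

$644,000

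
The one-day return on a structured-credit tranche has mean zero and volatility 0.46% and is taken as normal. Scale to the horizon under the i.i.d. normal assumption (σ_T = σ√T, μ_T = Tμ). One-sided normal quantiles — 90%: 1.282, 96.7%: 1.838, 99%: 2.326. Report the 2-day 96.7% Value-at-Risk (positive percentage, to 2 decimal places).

1.20%

σ_{2d} = 0.46% × √2 = 0.651%.
VaR = 1.838 × 0.651% = 1.197%.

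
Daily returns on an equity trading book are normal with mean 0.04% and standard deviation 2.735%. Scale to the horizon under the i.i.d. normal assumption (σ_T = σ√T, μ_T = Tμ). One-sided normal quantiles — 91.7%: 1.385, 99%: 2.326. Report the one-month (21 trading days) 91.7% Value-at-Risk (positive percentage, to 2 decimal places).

σ_{21d} = 2.735% × √21 = 12.533%; μ_{21d} = 21 × 0.04% = 0.840%.
VaR = −(0.840%) + 1.385 × 12.533% = 16.518%.

16.52%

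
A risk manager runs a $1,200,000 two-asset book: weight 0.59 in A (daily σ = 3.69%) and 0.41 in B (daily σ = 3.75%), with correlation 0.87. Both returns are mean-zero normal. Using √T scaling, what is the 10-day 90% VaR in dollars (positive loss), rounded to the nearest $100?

σ_p = √(0.59²·3.69² + 0.41²·3.75² + 2·0.87·0.59·0.41·3.69·3.75) = 3.596%.
σ_{10d} = 3.596% × √10 = 11.372%.
z(90%) = 1.282.
VaR = 1.282 × 11.372% = 14.579%; on $1,200,000 that is $174,948.

$174,900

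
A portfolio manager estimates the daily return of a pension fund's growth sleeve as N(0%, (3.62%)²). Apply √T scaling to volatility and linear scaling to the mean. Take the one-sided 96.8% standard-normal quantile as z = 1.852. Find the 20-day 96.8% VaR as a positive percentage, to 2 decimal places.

29.98%

σ_{20d} = 3.62% × √20 = 16.189%.
VaR = 1.852 × 16.189% = 29.982%.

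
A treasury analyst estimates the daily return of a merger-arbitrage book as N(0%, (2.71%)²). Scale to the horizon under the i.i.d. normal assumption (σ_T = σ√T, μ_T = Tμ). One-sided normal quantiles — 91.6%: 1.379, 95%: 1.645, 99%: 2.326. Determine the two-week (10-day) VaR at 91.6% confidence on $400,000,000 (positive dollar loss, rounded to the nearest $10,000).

$47,270,000

σ_{10d} = 2.71% × √10 = 8.570%.
VaR = 1.379 × 8.570% = 11.818%.
On $400,000,000: 0.11818 × $400,000,000 = $47,272,000.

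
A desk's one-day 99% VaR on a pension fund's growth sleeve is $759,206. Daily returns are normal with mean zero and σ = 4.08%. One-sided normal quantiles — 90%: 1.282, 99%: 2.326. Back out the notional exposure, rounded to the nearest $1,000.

VaR as a fraction of value: z·σ = 2.326 × 4.08% = 9.49008%.
Position = $759,206 / 0.0949008 = $7,999,996.

$8,000,000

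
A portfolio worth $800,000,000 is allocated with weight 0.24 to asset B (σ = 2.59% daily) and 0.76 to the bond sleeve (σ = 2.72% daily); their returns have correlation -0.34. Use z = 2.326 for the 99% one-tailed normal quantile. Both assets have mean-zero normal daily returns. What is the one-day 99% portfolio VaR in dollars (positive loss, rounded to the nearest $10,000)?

$36,210,000

σ_p² = 0.24²·2.59² + 0.76²·2.72² + 2·-0.34·0.24·0.76·2.59·2.72 = 3.7859 (%²).
σ_p = √3.7859 = 1.946%.
VaR = 2.326 × 1.946% = 4.526%; on $800,000,000 that is $36,208,000.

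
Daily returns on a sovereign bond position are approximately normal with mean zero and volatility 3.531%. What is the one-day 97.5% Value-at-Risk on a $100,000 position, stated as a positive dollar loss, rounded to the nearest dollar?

At 97.5% one-sided, z = 1.960.
VaR = z·σ = 1.960 × 3.531% = 6.921%.
On $100,000: 0.06921 × $100,000 = $6,921.

$6,921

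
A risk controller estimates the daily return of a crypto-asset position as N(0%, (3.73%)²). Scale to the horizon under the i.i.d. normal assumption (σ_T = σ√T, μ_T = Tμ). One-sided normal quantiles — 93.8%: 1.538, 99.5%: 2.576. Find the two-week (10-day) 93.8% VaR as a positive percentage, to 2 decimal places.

18.14%

σ_{10d} = 3.73% × √10 = 11.795%.
VaR = 1.538 × 11.795% = 18.141%.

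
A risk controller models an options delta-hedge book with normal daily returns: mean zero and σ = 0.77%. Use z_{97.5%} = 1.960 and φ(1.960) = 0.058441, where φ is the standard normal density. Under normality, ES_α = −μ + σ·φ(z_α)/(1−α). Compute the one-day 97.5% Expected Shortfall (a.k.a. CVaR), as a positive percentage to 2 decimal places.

1.80%

Tail multiplier: φ(z)/(1−α) = 0.058441 / 0.025 = 2.338.
ES = 0.77% × 2.338 = 1.800%.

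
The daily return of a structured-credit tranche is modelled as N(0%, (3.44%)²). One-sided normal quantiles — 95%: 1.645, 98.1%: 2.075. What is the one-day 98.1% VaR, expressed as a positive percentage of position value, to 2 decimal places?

7.14%

VaR = z·σ = 2.075 × 3.44% = 7.138%.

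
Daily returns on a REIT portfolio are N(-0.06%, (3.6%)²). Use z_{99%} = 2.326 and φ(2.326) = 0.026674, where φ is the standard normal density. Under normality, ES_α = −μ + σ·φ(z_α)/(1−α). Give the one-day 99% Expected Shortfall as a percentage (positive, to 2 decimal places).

Tail multiplier: φ(z)/(1−α) = 0.026674 / 0.01 = 2.667.
ES = −(-0.06%) + 3.6% × 2.667 = 9.661%.

9.66%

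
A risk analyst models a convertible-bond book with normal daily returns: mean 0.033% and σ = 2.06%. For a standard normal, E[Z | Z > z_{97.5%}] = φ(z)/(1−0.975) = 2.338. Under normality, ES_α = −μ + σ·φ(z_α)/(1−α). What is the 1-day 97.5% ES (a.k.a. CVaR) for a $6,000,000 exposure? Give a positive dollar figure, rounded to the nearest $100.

ES = −(0.033%) + 2.06% × 2.338 = 4.783%.
On $6,000,000: 0.04783 × $6,000,000 = $286,980.

$287,000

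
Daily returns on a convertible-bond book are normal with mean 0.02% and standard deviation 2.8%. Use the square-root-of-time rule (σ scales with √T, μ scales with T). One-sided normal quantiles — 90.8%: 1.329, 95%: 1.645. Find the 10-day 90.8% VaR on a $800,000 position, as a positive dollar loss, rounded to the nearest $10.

σ_{10d} = 2.8% × √10 = 8.854%; μ_{10d} = 10 × 0.02% = 0.200%.
VaR = −(0.200%) + 1.329 × 8.854% = 11.567%.
On $800,000: 0.11567 × $800,000 = $92,536.

$92,540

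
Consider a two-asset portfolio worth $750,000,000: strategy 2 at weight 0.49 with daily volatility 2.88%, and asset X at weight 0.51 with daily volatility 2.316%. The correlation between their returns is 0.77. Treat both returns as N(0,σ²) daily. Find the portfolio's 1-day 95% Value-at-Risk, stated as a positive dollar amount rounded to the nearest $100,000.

σ_p² = 0.49²·2.88² + 0.51²·2.316² + 2·0.77·0.49·0.51·2.88·2.316 = 5.9536 (%²).
σ_p = √5.9536 = 2.440%.
At 95%, z = 1.645.
VaR = 1.645 × 2.440% = 4.014%; on $750,000,000 that is $30,105,000.

$30,100,000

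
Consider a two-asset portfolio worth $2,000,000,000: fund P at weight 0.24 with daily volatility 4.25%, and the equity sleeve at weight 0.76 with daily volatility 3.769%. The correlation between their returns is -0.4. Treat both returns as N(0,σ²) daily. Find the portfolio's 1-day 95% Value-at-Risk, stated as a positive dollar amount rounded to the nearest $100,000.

σ_p² = 0.24²·4.25² + 0.76²·3.769² + 2·-0.4·0.24·0.76·4.25·3.769 = 6.9080 (%²).
σ_p = √6.9080 = 2.628%.
At 95%, z = 1.645.
VaR = 1.645 × 2.628% = 4.323%; on $2,000,000,000 that is $86,460,000.

$86,500,000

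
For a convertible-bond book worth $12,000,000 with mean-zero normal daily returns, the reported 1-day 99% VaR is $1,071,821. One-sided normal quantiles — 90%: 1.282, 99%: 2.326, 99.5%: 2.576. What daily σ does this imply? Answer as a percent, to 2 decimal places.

VaR as a fraction: $1,071,821 / $12,000,000 = 8.932%.
σ = VaR / z = 8.932% / 2.326 = 3.840%.

3.84%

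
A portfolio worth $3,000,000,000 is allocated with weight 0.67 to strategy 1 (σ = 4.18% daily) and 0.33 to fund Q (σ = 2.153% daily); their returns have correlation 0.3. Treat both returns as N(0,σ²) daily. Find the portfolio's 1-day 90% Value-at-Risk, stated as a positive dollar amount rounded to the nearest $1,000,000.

$119,000,000

σ_p² = 0.67²·4.18² + 0.33²·2.153² + 2·0.3·0.67·0.33·4.18·2.153 = 9.5420 (%²).
σ_p = √9.5420 = 3.089%.
At 90%, z = 1.282.
VaR = 1.282 × 3.089% = 3.960%; on $3,000,000,000 that is $118,800,000.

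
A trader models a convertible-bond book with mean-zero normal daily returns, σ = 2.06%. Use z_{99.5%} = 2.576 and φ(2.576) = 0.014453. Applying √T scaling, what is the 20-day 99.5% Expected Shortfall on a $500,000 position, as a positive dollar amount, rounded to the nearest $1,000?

σ_{20d} = 2.06% × √20 = 9.213%.
ES multiplier = φ(z)/(1−α) = 0.014453/0.005 = 2.891.
ES = 9.213% × 2.891 = 26.635%; on $500,000: $133,175.

$133,000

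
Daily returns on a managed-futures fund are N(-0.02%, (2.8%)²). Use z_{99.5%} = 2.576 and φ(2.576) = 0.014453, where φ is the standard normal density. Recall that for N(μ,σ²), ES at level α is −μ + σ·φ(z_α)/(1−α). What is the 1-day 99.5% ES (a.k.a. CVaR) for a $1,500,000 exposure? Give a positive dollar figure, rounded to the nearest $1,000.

$122,000

Tail multiplier: φ(z)/(1−α) = 0.014453 / 0.005 = 2.891.
ES = −(-0.02%) + 2.8% × 2.891 = 8.115%.
On $1,500,000: 0.08115 × $1,500,000 = $121,725.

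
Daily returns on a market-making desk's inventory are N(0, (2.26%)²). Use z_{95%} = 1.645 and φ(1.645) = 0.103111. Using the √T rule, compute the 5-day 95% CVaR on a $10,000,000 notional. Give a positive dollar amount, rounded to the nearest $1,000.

σ_{5d} = 2.26% × √5 = 5.054%.
ES multiplier = φ(z)/(1−α) = 0.103111/0.05 = 2.062.
ES = 5.054% × 2.062 = 10.421%; on $10,000,000: $1,042,100.

$1,042,000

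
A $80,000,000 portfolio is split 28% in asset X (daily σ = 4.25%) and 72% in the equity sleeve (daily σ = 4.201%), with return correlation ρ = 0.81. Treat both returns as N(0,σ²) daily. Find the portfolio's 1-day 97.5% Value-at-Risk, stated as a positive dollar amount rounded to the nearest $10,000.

σ_p² = 0.28²·4.25² + 0.72²·4.201² + 2·0.81·0.28·0.72·4.25·4.201 = 16.3961 (%²).
σ_p = √16.3961 = 4.049%.
At 97.5%, z = 1.960.
VaR = 1.960 × 4.049% = 7.936%; on $80,000,000 that is $6,348,800.

$6,350,000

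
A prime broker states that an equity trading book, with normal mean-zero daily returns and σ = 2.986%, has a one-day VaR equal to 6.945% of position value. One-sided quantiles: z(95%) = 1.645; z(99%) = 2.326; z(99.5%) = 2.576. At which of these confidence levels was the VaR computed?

Implied z = VaR/σ = 6.945 / 2.986 = 2.326.
This matches z(99%) = 2.326.

99%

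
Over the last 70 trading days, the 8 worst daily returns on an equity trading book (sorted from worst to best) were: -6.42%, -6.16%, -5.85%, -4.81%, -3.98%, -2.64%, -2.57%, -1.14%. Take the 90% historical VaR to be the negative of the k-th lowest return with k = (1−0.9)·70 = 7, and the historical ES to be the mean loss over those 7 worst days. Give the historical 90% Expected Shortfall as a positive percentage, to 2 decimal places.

The 7 worst returns sum to -32.43%.
ES = −(-32.43%) / 7 = 4.6328…% ≈ 4.63%.

4.63%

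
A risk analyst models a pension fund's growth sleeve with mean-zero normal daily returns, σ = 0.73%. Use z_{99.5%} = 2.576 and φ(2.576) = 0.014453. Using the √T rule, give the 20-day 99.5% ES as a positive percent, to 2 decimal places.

σ_{20d} = 0.73% × √20 = 3.265%.
ES multiplier = φ(z)/(1−α) = 0.014453/0.005 = 2.891.
ES = 3.265% × 2.891 = 9.439%.

9.44%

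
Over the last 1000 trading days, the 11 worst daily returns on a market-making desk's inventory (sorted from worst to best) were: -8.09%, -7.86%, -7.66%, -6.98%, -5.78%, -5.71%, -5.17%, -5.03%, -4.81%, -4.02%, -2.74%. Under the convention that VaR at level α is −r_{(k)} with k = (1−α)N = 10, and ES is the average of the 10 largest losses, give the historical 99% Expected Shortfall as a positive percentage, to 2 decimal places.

6.11%

The 10 worst returns sum to -61.11%.
ES = −(-61.11%) / 10 = 6.111% ≈ 6.11%.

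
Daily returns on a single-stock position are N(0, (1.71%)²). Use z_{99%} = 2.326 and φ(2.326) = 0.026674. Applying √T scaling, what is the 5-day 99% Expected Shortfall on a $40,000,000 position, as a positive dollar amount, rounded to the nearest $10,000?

σ_{5d} = 1.71% × √5 = 3.824%.
ES multiplier = φ(z)/(1−α) = 0.026674/0.01 = 2.667.
ES = 3.824% × 2.667 = 10.199%; on $40,000,000: $4,079,600.

$4,080,000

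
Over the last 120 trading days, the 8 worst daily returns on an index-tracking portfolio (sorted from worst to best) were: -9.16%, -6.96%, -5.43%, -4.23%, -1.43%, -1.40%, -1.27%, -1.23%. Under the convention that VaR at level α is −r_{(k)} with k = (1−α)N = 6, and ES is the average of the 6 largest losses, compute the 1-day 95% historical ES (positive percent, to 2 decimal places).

4.77%

The 6 worst returns sum to -28.61%.
ES = −(-28.61%) / 6 = 4.7683…% ≈ 4.77%.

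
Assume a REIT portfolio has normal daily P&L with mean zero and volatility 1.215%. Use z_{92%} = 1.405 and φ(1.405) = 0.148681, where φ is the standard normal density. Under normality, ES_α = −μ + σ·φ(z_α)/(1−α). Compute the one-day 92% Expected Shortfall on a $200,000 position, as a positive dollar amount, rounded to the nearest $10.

$4,520

Tail multiplier: φ(z)/(1−α) = 0.148681 / 0.08 = 1.859.
ES = 1.215% × 1.859 = 2.259%.
On $200,000: 0.02259 × $200,000 = $4,518.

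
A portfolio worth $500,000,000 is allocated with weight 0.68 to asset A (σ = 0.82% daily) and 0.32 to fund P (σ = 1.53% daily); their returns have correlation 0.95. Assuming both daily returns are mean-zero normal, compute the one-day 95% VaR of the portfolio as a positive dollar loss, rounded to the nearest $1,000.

$8,505,000

σ_p² = 0.68²·0.82² + 0.32²·1.53² + 2·0.95·0.68·0.32·0.82·1.53 = 1.0693 (%²).
σ_p = √1.0693 = 1.034%.
At 95%, z = 1.645.
VaR = 1.645 × 1.034% = 1.701%; on $500,000,000 that is $8,505,000.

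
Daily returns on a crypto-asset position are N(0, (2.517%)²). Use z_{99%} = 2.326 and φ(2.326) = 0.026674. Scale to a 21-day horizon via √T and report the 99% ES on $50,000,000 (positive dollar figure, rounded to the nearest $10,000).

σ_{21d} = 2.517% × √21 = 11.534%.
ES multiplier = φ(z)/(1−α) = 0.026674/0.01 = 2.667.
ES = 11.534% × 2.667 = 30.761%; on $50,000,000: $15,380,500.

$15,380,000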